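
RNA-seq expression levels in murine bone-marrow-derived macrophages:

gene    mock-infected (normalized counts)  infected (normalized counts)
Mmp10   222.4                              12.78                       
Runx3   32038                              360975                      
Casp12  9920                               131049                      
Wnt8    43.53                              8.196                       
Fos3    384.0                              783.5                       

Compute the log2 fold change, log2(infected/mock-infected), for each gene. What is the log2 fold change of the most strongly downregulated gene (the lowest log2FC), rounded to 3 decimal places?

log2(12.78/222.4) = -4.121  (Mmp10)
log2(360975/32038) = 3.494  (Runx3)
log2(131049/9920) = 3.724  (Casp12)
log2(8.196/43.53) = -2.409  (Wnt8)
log2(783.5/384.0) = 1.029  (Fos3)
Mmp10 is most strongly downregulated.

-4.121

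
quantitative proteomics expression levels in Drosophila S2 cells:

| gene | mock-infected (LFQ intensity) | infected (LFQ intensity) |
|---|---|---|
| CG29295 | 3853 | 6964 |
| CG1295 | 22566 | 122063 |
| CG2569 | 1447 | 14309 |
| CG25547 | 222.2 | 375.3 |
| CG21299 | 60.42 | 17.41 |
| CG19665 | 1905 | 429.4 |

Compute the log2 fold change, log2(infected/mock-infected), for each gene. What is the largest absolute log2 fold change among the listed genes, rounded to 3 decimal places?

log2(6964/3853) = 0.854  (CG29295)
log2(122063/22566) = 2.435  (CG1295)
log2(14309/1447) = 3.306  (CG2569)
log2(375.3/222.2) = 0.756  (CG25547)
log2(17.41/60.42) = -1.795  (CG21299)
log2(429.4/1905) = -2.149  (CG19665)
The largest magnitude belongs to CG2569.

3.306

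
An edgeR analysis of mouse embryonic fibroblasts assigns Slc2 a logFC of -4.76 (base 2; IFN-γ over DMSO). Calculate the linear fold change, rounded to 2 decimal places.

0.04

Fold change = 2^(-4.76) = 0.037
That is, Slc2 drops to 3.7% of the DMSO level.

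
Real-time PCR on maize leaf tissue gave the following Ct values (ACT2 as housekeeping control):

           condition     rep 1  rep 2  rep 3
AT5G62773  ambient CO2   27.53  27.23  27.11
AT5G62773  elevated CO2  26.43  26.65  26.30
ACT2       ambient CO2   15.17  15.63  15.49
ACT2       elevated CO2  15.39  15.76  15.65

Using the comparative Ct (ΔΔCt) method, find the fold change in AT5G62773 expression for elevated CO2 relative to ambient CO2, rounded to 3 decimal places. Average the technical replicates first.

2.000

Mean Ct: AT5G62773 ambient CO2 27.290; AT5G62773 elevated CO2 26.460; ACT2 ambient CO2 15.430; ACT2 elevated CO2 15.600
ΔCt(ambient CO2) = 27.290 − 15.430 = 11.860
ΔCt(elevated CO2) = 26.460 − 15.600 = 10.860
ΔΔCt = 10.860 − 11.860 = -1.000
Fold change = 2^(−(-1.000)) = 2^1.000 = 2.0000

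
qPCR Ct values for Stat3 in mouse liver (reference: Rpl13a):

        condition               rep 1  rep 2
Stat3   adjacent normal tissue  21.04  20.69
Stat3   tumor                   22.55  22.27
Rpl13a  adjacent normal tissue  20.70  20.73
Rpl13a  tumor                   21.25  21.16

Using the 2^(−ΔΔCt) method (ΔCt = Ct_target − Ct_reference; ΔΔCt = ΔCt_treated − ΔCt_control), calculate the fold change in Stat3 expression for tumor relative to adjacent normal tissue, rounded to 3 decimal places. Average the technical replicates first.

0.481

Mean Ct: Stat3 adjacent normal tissue 20.865; Stat3 tumor 22.410; Rpl13a adjacent normal tissue 20.715; Rpl13a tumor 21.205
ΔCt(adjacent normal tissue) = 20.865 − 20.715 = 0.150
ΔCt(tumor) = 22.410 − 21.205 = 1.205
ΔΔCt = 1.205 − 0.150 = 1.055
Fold change = 2^(−1.055) = 0.4813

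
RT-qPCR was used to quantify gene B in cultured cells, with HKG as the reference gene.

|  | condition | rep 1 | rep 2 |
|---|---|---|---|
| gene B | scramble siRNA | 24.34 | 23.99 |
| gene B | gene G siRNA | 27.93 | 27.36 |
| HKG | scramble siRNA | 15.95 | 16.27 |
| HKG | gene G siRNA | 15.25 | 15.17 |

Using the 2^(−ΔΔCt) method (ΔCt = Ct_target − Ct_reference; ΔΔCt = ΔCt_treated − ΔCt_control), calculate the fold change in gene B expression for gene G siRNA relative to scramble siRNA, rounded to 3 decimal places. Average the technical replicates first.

0.048

Mean Ct: gene B scramble siRNA 24.165; gene B gene G siRNA 27.645; HKG scramble siRNA 16.110; HKG gene G siRNA 15.210
ΔCt(scramble siRNA) = 24.165 − 16.110 = 8.055
ΔCt(gene G siRNA) = 27.645 − 15.210 = 12.435
ΔΔCt = 12.435 − 8.055 = 4.380
Fold change = 2^(−4.380) = 0.0480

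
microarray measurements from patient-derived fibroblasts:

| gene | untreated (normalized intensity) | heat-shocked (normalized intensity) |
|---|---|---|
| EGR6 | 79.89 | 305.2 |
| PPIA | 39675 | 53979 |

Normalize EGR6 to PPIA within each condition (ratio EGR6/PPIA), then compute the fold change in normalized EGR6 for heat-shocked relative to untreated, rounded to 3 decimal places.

2.808

EGR6/PPIA (untreated) = 79.89 / 39675 = 0.0020136
EGR6/PPIA (heat-shocked) = 305.2 / 53979 = 0.0056541
Fold change = 0.0056541 / 0.0020136 = 2.8079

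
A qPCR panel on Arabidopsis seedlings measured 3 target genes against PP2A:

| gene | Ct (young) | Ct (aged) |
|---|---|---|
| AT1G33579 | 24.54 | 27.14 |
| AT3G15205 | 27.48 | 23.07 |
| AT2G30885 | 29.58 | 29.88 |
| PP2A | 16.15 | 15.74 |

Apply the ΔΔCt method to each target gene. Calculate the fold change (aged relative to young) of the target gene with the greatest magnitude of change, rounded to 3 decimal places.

AT1G33579: ΔΔCt = (27.14−15.74) − (24.54−16.15) = 11.40 − 8.39 = 3.01; fold change = 2^-3.01 = 0.124
AT3G15205: ΔΔCt = (23.07−15.74) − (27.48−16.15) = 7.33 − 11.33 = -4.00; fold change = 2^4.00 = 16.000
AT2G30885: ΔΔCt = (29.88−15.74) − (29.58−16.15) = 14.14 − 13.43 = 0.71; fold change = 2^-0.71 = 0.611
AT3G15205 has the largest |ΔΔCt| = 4.00.

16.000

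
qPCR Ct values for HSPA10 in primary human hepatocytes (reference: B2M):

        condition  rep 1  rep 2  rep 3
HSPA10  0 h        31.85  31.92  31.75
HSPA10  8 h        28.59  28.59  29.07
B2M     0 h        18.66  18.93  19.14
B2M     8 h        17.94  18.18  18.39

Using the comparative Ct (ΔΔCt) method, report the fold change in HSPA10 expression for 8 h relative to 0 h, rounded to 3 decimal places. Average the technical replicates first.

5.098

Mean Ct: HSPA10 0 h 31.840; HSPA10 8 h 28.750; B2M 0 h 18.910; B2M 8 h 18.170
ΔCt(0 h) = 31.840 − 18.910 = 12.930
ΔCt(8 h) = 28.750 − 18.170 = 10.580
ΔΔCt = 10.580 − 12.930 = -2.350
Fold change = 2^(−(-2.350)) = 2^2.350 = 5.0982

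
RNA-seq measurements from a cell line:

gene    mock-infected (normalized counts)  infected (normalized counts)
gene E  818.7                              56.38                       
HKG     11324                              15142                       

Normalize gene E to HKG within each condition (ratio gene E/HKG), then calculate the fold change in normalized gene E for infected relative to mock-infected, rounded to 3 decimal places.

0.052

gene E/HKG (mock-infected) = 818.7 / 11324 = 0.072298
gene E/HKG (infected) = 56.38 / 15142 = 0.0037234
Fold change = 0.0037234 / 0.072298 = 0.0515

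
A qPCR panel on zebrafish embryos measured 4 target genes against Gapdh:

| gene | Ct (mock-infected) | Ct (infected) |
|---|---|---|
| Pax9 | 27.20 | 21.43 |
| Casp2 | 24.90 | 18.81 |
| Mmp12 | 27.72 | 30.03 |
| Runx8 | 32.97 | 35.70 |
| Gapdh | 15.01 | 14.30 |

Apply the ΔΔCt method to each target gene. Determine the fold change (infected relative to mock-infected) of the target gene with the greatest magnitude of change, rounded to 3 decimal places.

41.643

Pax9: ΔΔCt = (21.43−14.30) − (27.20−15.01) = 7.13 − 12.19 = -5.06; fold change = 2^5.06 = 33.359
Casp2: ΔΔCt = (18.81−14.30) − (24.90−15.01) = 4.51 − 9.89 = -5.38; fold change = 2^5.38 = 41.643
Mmp12: ΔΔCt = (30.03−14.30) − (27.72−15.01) = 15.73 − 12.71 = 3.02; fold change = 2^-3.02 = 0.123
Runx8: ΔΔCt = (35.70−14.30) − (32.97−15.01) = 21.40 − 17.96 = 3.44; fold change = 2^-3.44 = 0.092
Casp2 has the largest |ΔΔCt| = 5.38.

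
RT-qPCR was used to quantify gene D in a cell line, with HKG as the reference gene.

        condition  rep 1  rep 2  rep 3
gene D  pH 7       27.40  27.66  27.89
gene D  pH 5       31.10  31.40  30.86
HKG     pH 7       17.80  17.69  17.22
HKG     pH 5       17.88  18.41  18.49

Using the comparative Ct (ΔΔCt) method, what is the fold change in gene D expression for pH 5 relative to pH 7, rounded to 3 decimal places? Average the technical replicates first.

0.146

Mean Ct: gene D pH 7 27.650; gene D pH 5 31.120; HKG pH 7 17.570; HKG pH 5 18.260
ΔCt(pH 7) = 27.650 − 17.570 = 10.080
ΔCt(pH 5) = 31.120 − 18.260 = 12.860
ΔΔCt = 12.860 − 10.080 = 2.780
Fold change = 2^(−2.780) = 0.1456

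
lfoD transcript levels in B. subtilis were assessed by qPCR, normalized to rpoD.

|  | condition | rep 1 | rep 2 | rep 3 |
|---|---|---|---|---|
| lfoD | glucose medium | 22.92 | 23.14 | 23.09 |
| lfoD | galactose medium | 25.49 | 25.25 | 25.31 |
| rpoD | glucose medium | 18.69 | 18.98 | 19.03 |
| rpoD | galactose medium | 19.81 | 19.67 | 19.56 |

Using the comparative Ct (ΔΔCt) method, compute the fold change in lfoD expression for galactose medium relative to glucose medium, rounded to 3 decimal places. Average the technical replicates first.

0.349

Mean Ct: lfoD glucose medium 23.050; lfoD galactose medium 25.350; rpoD glucose medium 18.900; rpoD galactose medium 19.680
ΔCt(glucose medium) = 23.050 − 18.900 = 4.150
ΔCt(galactose medium) = 25.350 − 19.680 = 5.670
ΔΔCt = 5.670 − 4.150 = 1.520
Fold change = 2^(−1.520) = 0.3487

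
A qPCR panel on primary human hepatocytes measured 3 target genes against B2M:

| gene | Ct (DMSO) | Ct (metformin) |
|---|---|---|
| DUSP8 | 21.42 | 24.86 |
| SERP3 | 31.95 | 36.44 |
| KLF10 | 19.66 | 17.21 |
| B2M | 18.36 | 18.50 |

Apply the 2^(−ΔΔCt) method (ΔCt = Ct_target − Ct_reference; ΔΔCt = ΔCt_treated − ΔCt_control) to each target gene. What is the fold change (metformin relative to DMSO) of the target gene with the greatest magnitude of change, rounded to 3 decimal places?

DUSP8: ΔΔCt = (24.86−18.50) − (21.42−18.36) = 6.36 − 3.06 = 3.30; fold change = 2^-3.30 = 0.102
SERP3: ΔΔCt = (36.44−18.50) − (31.95−18.36) = 17.94 − 13.59 = 4.35; fold change = 2^-4.35 = 0.049
KLF10: ΔΔCt = (17.21−18.50) − (19.66−18.36) = -1.29 − 1.30 = -2.59; fold change = 2^2.59 = 6.021
SERP3 has the largest |ΔΔCt| = 4.35.

0.049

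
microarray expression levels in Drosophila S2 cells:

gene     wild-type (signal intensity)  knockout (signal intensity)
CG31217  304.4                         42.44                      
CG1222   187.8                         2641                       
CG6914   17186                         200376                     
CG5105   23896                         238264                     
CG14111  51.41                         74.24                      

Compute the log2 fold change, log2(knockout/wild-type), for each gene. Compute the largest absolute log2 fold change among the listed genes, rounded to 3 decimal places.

log2(42.44/304.4) = -2.842  (CG31217)
log2(2641/187.8) = 3.814  (CG1222)
log2(200376/17186) = 3.543  (CG6914)
log2(238264/23896) = 3.318  (CG5105)
log2(74.24/51.41) = 0.530  (CG14111)
The largest magnitude belongs to CG1222.

3.814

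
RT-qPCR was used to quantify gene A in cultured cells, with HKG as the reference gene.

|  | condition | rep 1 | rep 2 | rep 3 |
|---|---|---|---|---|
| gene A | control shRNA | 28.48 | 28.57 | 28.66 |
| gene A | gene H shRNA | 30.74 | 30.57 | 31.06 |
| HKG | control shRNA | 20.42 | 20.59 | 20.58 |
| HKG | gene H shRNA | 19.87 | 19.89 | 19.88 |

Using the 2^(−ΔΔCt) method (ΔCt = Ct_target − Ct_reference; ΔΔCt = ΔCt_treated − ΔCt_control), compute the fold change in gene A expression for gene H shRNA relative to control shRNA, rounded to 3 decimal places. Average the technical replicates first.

Mean Ct: gene A control shRNA 28.570; gene A gene H shRNA 30.790; HKG control shRNA 20.530; HKG gene H shRNA 19.880
ΔCt(control shRNA) = 28.570 − 20.530 = 8.040
ΔCt(gene H shRNA) = 30.790 − 19.880 = 10.910
ΔΔCt = 10.910 − 8.040 = 2.870
Fold change = 2^(−2.870) = 0.1368

0.137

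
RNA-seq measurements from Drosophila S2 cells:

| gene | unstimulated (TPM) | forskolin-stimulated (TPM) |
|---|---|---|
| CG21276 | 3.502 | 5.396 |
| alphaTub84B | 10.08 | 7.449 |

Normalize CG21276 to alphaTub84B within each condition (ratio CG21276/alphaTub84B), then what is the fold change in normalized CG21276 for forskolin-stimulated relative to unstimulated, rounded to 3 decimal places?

2.085

CG21276/alphaTub84B (unstimulated) = 3.502 / 10.08 = 0.34742
CG21276/alphaTub84B (forskolin-stimulated) = 5.396 / 7.449 = 0.72439
Fold change = 0.72439 / 0.34742 = 2.0851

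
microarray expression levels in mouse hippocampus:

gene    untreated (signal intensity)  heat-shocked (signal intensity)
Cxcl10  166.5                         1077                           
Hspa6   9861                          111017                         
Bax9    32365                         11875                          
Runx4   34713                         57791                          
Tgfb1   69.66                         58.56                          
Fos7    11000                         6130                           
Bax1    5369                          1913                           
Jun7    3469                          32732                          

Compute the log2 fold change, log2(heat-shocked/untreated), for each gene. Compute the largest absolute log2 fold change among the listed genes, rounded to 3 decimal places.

3.493

log2(1077/166.5) = 2.693  (Cxcl10)
log2(111017/9861) = 3.493  (Hspa6)
log2(11875/32365) = -1.447  (Bax9)
log2(57791/34713) = 0.735  (Runx4)
log2(58.56/69.66) = -0.250  (Tgfb1)
log2(6130/11000) = -0.844  (Fos7)
log2(1913/5369) = -1.489  (Bax1)
log2(32732/3469) = 3.238  (Jun7)
The largest magnitude belongs to Hspa6.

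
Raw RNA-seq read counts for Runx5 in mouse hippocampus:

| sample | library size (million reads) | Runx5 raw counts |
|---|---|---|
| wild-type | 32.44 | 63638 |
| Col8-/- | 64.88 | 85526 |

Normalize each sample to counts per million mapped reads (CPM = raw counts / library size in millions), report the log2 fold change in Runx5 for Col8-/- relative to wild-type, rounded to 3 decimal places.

CPM(wild-type) = 63638 / 32.44 = 1961.7139
CPM(Col8-/-) = 85526 / 64.88 = 1318.2182
Fold change = 1318.2182 / 1961.7139 = 0.67197
log2(0.67197) = -0.5735

-0.574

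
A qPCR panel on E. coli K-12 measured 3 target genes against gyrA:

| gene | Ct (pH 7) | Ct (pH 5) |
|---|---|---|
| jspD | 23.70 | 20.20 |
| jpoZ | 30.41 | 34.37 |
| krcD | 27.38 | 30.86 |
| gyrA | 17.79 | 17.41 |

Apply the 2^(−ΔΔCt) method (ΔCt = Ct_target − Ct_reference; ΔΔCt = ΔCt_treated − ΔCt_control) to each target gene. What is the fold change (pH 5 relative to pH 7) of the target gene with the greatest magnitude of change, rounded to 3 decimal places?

jspD: ΔΔCt = (20.20−17.41) − (23.70−17.79) = 2.79 − 5.91 = -3.12; fold change = 2^3.12 = 8.694
jpoZ: ΔΔCt = (34.37−17.41) − (30.41−17.79) = 16.96 − 12.62 = 4.34; fold change = 2^-4.34 = 0.049
krcD: ΔΔCt = (30.86−17.41) − (27.38−17.79) = 13.45 − 9.59 = 3.86; fold change = 2^-3.86 = 0.069
jpoZ has the largest |ΔΔCt| = 4.34.

0.049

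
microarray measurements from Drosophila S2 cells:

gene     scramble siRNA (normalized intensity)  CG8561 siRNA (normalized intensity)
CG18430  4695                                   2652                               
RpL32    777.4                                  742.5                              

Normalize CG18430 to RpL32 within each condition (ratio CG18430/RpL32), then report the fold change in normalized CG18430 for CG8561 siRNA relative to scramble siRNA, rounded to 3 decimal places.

0.591

CG18430/RpL32 (scramble siRNA) = 4695 / 777.4 = 6.0394
CG18430/RpL32 (CG8561 siRNA) = 2652 / 742.5 = 3.5717
Fold change = 3.5717 / 6.0394 = 0.5914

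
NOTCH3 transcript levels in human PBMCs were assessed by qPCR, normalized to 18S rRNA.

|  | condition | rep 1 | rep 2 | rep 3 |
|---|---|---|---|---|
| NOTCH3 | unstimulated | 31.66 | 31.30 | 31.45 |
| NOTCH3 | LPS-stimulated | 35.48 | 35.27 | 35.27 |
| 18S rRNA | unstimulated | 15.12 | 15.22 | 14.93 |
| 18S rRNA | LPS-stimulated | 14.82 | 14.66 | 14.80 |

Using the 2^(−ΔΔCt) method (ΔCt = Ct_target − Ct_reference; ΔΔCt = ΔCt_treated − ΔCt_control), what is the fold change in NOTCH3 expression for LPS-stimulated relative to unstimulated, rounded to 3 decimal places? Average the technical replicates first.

0.054

Mean Ct: NOTCH3 unstimulated 31.470; NOTCH3 LPS-stimulated 35.340; 18S rRNA unstimulated 15.090; 18S rRNA LPS-stimulated 14.760
ΔCt(unstimulated) = 31.470 − 15.090 = 16.380
ΔCt(LPS-stimulated) = 35.340 − 14.760 = 20.580
ΔΔCt = 20.580 − 16.380 = 4.200
Fold change = 2^(−4.200) = 0.0544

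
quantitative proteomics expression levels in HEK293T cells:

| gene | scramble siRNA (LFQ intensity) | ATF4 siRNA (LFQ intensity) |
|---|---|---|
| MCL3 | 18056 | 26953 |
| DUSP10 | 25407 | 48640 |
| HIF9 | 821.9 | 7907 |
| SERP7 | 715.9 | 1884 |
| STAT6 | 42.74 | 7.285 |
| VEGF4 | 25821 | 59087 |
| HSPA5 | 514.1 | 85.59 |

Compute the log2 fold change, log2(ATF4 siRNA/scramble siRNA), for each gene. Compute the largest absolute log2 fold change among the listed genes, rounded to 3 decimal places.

3.266

log2(26953/18056) = 0.578  (MCL3)
log2(48640/25407) = 0.937  (DUSP10)
log2(7907/821.9) = 3.266  (HIF9)
log2(1884/715.9) = 1.396  (SERP7)
log2(7.285/42.74) = -2.553  (STAT6)
log2(59087/25821) = 1.194  (VEGF4)
log2(85.59/514.1) = -2.587  (HSPA5)
The largest magnitude belongs to HIF9.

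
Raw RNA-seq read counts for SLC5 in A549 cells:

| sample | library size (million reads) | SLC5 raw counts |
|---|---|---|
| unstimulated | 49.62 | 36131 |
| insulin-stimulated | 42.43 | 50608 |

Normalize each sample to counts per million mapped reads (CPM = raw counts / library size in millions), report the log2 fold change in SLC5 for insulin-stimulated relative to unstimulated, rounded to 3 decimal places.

CPM(unstimulated) = 36131 / 49.62 = 728.1540
CPM(insulin-stimulated) = 50608 / 42.43 = 1192.7410
Fold change = 1192.7410 / 728.1540 = 1.63803
log2(1.63803) = 0.7120

0.712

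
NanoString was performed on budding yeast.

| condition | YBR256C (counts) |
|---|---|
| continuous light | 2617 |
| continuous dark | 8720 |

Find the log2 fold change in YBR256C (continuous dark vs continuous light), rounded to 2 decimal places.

1.74

Fold change = 8720 / 2617 = 3.3321
log2(3.3321) = 1.736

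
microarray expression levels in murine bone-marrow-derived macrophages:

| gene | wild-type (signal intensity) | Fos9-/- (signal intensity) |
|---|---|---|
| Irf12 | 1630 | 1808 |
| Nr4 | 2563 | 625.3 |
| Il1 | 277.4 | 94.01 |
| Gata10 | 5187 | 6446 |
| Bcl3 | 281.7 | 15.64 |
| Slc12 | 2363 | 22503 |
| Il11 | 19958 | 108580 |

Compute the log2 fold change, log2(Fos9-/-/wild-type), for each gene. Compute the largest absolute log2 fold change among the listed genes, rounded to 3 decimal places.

4.171

log2(1808/1630) = 0.150  (Irf12)
log2(625.3/2563) = -2.035  (Nr4)
log2(94.01/277.4) = -1.561  (Il1)
log2(6446/5187) = 0.314  (Gata10)
log2(15.64/281.7) = -4.171  (Bcl3)
log2(22503/2363) = 3.251  (Slc12)
log2(108580/19958) = 2.444  (Il11)
The largest magnitude belongs to Bcl3.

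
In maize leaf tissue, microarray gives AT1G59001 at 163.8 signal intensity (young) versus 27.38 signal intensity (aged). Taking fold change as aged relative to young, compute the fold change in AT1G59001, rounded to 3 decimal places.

0.167

Fold change = 27.38 / 163.8 = 0.1672
AT1G59001 is downregulated.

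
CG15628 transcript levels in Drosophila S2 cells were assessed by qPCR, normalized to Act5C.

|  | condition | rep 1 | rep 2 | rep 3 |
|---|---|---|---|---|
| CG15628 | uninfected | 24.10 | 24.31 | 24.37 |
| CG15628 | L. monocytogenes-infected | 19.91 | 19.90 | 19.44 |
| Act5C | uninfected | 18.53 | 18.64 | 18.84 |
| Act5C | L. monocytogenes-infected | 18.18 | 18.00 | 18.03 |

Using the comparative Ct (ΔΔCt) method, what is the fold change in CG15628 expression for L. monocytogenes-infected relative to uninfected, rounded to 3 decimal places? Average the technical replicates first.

15.032

Mean Ct: CG15628 uninfected 24.260; CG15628 L. monocytogenes-infected 19.750; Act5C uninfected 18.670; Act5C L. monocytogenes-infected 18.070
ΔCt(uninfected) = 24.260 − 18.670 = 5.590
ΔCt(L. monocytogenes-infected) = 19.750 − 18.070 = 1.680
ΔΔCt = 1.680 − 5.590 = -3.910
Fold change = 2^(−(-3.910)) = 2^3.910 = 15.0324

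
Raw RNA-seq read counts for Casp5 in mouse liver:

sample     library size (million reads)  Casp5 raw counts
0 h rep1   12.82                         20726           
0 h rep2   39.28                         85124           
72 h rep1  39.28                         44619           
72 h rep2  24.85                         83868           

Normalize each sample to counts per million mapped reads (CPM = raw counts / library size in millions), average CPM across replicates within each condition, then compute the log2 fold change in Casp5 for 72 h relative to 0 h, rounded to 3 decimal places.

0.254

CPM(0 h rep1) = 20726 / 12.82 = 1616.6927
CPM(0 h rep2) = 85124 / 39.28 = 2167.1079
CPM(72 h rep1) = 44619 / 39.28 = 1135.9216
CPM(72 h rep2) = 83868 / 24.85 = 3374.9698
mean CPM(0 h) = 1891.9003; mean CPM(72 h) = 2255.4457
Fold change = 2255.4457 / 1891.9003 = 1.19216
log2(1.19216) = 0.2536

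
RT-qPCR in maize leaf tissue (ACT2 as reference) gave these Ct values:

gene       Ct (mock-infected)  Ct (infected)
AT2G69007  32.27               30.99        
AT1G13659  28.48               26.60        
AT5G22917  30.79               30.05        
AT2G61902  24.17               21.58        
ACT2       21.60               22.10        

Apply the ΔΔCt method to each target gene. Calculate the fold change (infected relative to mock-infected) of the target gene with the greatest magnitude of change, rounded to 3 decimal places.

AT2G69007: ΔΔCt = (30.99−22.10) − (32.27−21.60) = 8.89 − 10.67 = -1.78; fold change = 2^1.78 = 3.434
AT1G13659: ΔΔCt = (26.60−22.10) − (28.48−21.60) = 4.50 − 6.88 = -2.38; fold change = 2^2.38 = 5.205
AT5G22917: ΔΔCt = (30.05−22.10) − (30.79−21.60) = 7.95 − 9.19 = -1.24; fold change = 2^1.24 = 2.362
AT2G61902: ΔΔCt = (21.58−22.10) − (24.17−21.60) = -0.52 − 2.57 = -3.09; fold change = 2^3.09 = 8.515
AT2G61902 has the largest |ΔΔCt| = 3.09.

8.515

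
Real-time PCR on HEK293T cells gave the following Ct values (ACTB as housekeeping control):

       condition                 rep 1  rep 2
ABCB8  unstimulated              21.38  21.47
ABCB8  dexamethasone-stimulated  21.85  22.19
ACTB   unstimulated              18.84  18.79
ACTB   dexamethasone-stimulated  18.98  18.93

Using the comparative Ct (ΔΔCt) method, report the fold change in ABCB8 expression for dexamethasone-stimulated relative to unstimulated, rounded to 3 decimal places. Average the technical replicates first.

0.730

Mean Ct: ABCB8 unstimulated 21.425; ABCB8 dexamethasone-stimulated 22.020; ACTB unstimulated 18.815; ACTB dexamethasone-stimulated 18.955
ΔCt(unstimulated) = 21.425 − 18.815 = 2.610
ΔCt(dexamethasone-stimulated) = 22.020 − 18.955 = 3.065
ΔΔCt = 3.065 − 2.610 = 0.455
Fold change = 2^(−0.455) = 0.7295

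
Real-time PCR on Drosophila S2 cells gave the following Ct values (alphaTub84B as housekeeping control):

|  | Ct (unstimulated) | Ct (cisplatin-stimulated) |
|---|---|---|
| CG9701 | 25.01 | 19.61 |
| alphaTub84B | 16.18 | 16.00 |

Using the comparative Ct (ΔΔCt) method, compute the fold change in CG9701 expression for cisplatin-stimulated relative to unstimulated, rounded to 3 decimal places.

ΔCt(unstimulated) = 25.010 − 16.180 = 8.830
ΔCt(cisplatin-stimulated) = 19.610 − 16.000 = 3.610
ΔΔCt = 3.610 − 8.830 = -5.220
Fold change = 2^(−(-5.220)) = 2^5.220 = 37.2715

37.271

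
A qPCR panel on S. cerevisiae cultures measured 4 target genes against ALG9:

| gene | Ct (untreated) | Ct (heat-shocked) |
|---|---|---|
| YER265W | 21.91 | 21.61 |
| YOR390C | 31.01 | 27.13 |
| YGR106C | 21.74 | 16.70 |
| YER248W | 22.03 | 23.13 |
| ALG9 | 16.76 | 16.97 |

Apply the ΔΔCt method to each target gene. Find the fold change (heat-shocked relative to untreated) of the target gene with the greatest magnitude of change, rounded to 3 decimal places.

38.055

YER265W: ΔΔCt = (21.61−16.97) − (21.91−16.76) = 4.64 − 5.15 = -0.51; fold change = 2^0.51 = 1.424
YOR390C: ΔΔCt = (27.13−16.97) − (31.01−16.76) = 10.16 − 14.25 = -4.09; fold change = 2^4.09 = 17.030
YGR106C: ΔΔCt = (16.70−16.97) − (21.74−16.76) = -0.27 − 4.98 = -5.25; fold change = 2^5.25 = 38.055
YER248W: ΔΔCt = (23.13−16.97) − (22.03−16.76) = 6.16 − 5.27 = 0.89; fold change = 2^-0.89 = 0.540
YGR106C has the largest |ΔΔCt| = 5.25.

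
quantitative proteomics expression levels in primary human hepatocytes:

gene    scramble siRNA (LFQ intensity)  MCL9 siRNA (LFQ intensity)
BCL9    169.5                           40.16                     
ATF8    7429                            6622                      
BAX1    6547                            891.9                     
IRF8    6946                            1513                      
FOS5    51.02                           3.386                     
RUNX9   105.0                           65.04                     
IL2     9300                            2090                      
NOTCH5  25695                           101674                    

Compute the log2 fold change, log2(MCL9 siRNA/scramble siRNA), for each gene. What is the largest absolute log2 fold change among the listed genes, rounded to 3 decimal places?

log2(40.16/169.5) = -2.077  (BCL9)
log2(6622/7429) = -0.166  (ATF8)
log2(891.9/6547) = -2.876  (BAX1)
log2(1513/6946) = -2.199  (IRF8)
log2(3.386/51.02) = -3.913  (FOS5)
log2(65.04/105.0) = -0.691  (RUNX9)
log2(2090/9300) = -2.154  (IL2)
log2(101674/25695) = 1.984  (NOTCH5)
The largest magnitude belongs to FOS5.

3.913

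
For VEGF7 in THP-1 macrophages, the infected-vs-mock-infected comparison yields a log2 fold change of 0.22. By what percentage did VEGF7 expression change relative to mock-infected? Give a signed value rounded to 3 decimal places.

16.473%

Fold change = 2^(0.22) = 1.1647
Percent change = (FC − 1) × 100% = (1.1647 − 1) × 100 = 16.473%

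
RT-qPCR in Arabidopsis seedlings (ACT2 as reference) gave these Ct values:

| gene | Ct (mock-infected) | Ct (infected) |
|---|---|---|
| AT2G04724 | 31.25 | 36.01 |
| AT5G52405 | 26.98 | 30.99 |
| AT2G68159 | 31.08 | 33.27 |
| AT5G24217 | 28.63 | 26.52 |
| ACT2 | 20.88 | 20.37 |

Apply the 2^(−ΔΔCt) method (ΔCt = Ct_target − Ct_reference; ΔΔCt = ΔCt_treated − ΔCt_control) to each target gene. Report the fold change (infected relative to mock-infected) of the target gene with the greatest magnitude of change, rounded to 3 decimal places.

AT2G04724: ΔΔCt = (36.01−20.37) − (31.25−20.88) = 15.64 − 10.37 = 5.27; fold change = 2^-5.27 = 0.026
AT5G52405: ΔΔCt = (30.99−20.37) − (26.98−20.88) = 10.62 − 6.10 = 4.52; fold change = 2^-4.52 = 0.044
AT2G68159: ΔΔCt = (33.27−20.37) − (31.08−20.88) = 12.90 − 10.20 = 2.70; fold change = 2^-2.70 = 0.154
AT5G24217: ΔΔCt = (26.52−20.37) − (28.63−20.88) = 6.15 − 7.75 = -1.60; fold change = 2^1.60 = 3.031
AT2G04724 has the largest |ΔΔCt| = 5.27.

0.026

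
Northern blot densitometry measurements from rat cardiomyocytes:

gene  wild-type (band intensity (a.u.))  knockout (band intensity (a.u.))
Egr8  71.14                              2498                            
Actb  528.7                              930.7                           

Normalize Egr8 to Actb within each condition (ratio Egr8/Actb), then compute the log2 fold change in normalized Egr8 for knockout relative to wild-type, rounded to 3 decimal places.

4.318

Egr8/Actb (wild-type) = 71.14 / 528.7 = 0.13456
Egr8/Actb (knockout) = 2498 / 930.7 = 2.684
Fold change = 2.684 / 0.13456 = 19.9470
log2(19.9470) = 4.3181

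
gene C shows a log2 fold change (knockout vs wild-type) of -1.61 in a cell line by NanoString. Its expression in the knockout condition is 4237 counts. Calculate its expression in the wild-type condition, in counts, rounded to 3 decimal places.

Fold change = 2^(-1.61) = 0.3276
wild-type expression = 4237 / 0.3276 = 12933.521

12933.521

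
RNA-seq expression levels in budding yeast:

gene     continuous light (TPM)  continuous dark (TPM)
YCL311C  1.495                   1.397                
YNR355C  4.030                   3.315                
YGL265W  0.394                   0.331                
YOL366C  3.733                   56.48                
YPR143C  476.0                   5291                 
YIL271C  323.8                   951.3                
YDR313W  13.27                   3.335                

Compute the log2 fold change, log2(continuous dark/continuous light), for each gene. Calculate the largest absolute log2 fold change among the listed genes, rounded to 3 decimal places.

3.919

log2(1.397/1.495) = -0.098  (YCL311C)
log2(3.315/4.030) = -0.282  (YNR355C)
log2(0.331/0.394) = -0.251  (YGL265W)
log2(56.48/3.733) = 3.919  (YOL366C)
log2(5291/476.0) = 3.475  (YPR143C)
log2(951.3/323.8) = 1.555  (YIL271C)
log2(3.335/13.27) = -1.992  (YDR313W)
The largest magnitude belongs to YOL366C.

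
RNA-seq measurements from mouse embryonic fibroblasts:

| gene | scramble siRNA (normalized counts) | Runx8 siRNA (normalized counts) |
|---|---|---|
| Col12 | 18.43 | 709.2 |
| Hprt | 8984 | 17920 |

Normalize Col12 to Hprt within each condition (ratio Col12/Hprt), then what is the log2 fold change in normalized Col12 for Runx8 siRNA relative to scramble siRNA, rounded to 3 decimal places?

Col12/Hprt (scramble siRNA) = 18.43 / 8984 = 0.0020514
Col12/Hprt (Runx8 siRNA) = 709.2 / 17920 = 0.039576
Fold change = 0.039576 / 0.0020514 = 19.2919
log2(19.2919) = 4.2699

4.270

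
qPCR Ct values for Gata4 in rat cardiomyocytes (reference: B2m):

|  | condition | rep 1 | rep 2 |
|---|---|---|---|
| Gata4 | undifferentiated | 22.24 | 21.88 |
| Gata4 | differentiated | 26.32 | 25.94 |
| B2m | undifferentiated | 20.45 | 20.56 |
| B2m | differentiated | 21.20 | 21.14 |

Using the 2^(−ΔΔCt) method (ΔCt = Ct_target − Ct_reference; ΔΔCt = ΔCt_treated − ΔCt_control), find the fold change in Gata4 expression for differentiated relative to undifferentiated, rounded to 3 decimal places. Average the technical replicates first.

Mean Ct: Gata4 undifferentiated 22.060; Gata4 differentiated 26.130; B2m undifferentiated 20.505; B2m differentiated 21.170
ΔCt(undifferentiated) = 22.060 − 20.505 = 1.555
ΔCt(differentiated) = 26.130 − 21.170 = 4.960
ΔΔCt = 4.960 − 1.555 = 3.405
Fold change = 2^(−3.405) = 0.0944

0.094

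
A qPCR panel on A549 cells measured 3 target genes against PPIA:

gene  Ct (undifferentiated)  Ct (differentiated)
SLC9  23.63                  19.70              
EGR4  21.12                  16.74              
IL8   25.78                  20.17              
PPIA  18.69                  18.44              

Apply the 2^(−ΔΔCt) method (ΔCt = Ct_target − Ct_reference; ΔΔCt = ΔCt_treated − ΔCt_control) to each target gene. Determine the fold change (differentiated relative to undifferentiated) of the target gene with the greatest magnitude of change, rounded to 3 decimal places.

SLC9: ΔΔCt = (19.70−18.44) − (23.63−18.69) = 1.26 − 4.94 = -3.68; fold change = 2^3.68 = 12.817
EGR4: ΔΔCt = (16.74−18.44) − (21.12−18.69) = -1.70 − 2.43 = -4.13; fold change = 2^4.13 = 17.509
IL8: ΔΔCt = (20.17−18.44) − (25.78−18.69) = 1.73 − 7.09 = -5.36; fold change = 2^5.36 = 41.070
IL8 has the largest |ΔΔCt| = 5.36.

41.070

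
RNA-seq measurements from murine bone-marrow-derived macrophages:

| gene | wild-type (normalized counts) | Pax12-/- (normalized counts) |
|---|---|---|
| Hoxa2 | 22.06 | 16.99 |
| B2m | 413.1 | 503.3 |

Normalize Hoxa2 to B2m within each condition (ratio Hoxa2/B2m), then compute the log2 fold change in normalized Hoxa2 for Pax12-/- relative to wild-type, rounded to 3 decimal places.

Hoxa2/B2m (wild-type) = 22.06 / 413.1 = 0.053401
Hoxa2/B2m (Pax12-/-) = 16.99 / 503.3 = 0.033757
Fold change = 0.033757 / 0.053401 = 0.6321
log2(0.6321) = -0.6617

-0.662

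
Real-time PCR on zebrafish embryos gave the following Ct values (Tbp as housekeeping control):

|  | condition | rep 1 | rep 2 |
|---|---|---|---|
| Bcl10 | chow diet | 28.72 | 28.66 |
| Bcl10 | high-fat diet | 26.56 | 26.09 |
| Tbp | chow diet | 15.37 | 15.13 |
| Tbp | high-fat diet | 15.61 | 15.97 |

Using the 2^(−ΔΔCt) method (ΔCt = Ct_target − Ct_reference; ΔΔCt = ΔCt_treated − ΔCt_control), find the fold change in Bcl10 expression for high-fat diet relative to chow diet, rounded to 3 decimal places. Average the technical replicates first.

7.490

Mean Ct: Bcl10 chow diet 28.690; Bcl10 high-fat diet 26.325; Tbp chow diet 15.250; Tbp high-fat diet 15.790
ΔCt(chow diet) = 28.690 − 15.250 = 13.440
ΔCt(high-fat diet) = 26.325 − 15.790 = 10.535
ΔΔCt = 10.535 − 13.440 = -2.905
Fold change = 2^(−(-2.905)) = 2^2.905 = 7.4902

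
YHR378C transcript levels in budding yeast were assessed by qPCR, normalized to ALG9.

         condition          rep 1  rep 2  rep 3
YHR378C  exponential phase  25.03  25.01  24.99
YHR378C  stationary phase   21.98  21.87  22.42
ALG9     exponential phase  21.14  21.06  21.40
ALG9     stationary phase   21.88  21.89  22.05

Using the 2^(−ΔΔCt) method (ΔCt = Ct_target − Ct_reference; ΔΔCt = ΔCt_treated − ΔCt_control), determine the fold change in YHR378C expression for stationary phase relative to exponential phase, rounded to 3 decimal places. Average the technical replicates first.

Mean Ct: YHR378C exponential phase 25.010; YHR378C stationary phase 22.090; ALG9 exponential phase 21.200; ALG9 stationary phase 21.940
ΔCt(exponential phase) = 25.010 − 21.200 = 3.810
ΔCt(stationary phase) = 22.090 − 21.940 = 0.150
ΔΔCt = 0.150 − 3.810 = -3.660
Fold change = 2^(−(-3.660)) = 2^3.660 = 12.6407

12.641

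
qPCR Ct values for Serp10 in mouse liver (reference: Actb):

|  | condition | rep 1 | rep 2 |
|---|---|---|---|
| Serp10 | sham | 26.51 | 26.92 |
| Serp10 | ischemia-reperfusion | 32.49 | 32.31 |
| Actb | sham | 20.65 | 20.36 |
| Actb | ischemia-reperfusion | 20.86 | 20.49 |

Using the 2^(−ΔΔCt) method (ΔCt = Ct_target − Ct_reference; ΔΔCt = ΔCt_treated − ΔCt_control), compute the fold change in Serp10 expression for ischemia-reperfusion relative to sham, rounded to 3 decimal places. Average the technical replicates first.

0.022

Mean Ct: Serp10 sham 26.715; Serp10 ischemia-reperfusion 32.400; Actb sham 20.505; Actb ischemia-reperfusion 20.675
ΔCt(sham) = 26.715 − 20.505 = 6.210
ΔCt(ischemia-reperfusion) = 32.400 − 20.675 = 11.725
ΔΔCt = 11.725 − 6.210 = 5.515
Fold change = 2^(−5.515) = 0.0219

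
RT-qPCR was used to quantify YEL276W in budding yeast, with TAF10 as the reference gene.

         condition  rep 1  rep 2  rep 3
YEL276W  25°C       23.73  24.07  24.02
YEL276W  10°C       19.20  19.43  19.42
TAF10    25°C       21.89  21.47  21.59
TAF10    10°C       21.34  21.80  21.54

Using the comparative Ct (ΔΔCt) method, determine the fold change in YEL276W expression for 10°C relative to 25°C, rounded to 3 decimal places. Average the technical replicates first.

Mean Ct: YEL276W 25°C 23.940; YEL276W 10°C 19.350; TAF10 25°C 21.650; TAF10 10°C 21.560
ΔCt(25°C) = 23.940 − 21.650 = 2.290
ΔCt(10°C) = 19.350 − 21.560 = -2.210
ΔΔCt = -2.210 − 2.290 = -4.500
Fold change = 2^(−(-4.500)) = 2^4.500 = 22.6274

22.627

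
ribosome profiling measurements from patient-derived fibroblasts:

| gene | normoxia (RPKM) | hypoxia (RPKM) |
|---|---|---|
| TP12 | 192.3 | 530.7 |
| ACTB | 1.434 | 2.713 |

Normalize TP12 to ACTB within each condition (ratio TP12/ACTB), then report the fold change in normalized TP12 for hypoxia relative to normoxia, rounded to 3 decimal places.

TP12/ACTB (normoxia) = 192.3 / 1.434 = 134.1
TP12/ACTB (hypoxia) = 530.7 / 2.713 = 195.61
Fold change = 195.61 / 134.1 = 1.4587

1.459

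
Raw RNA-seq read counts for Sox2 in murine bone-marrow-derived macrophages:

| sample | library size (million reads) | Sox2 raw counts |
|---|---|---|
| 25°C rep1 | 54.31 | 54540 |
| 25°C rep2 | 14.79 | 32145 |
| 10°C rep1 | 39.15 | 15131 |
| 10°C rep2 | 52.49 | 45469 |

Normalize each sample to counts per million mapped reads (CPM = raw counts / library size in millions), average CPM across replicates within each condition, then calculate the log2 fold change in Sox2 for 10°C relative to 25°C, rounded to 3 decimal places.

CPM(25°C rep1) = 54540 / 54.31 = 1004.2349
CPM(25°C rep2) = 32145 / 14.79 = 2173.4280
CPM(10°C rep1) = 15131 / 39.15 = 386.4879
CPM(10°C rep2) = 45469 / 52.49 = 866.2412
mean CPM(25°C) = 1588.8315; mean CPM(10°C) = 626.3645
Fold change = 626.3645 / 1588.8315 = 0.39423
log2(0.39423) = -1.3429

-1.343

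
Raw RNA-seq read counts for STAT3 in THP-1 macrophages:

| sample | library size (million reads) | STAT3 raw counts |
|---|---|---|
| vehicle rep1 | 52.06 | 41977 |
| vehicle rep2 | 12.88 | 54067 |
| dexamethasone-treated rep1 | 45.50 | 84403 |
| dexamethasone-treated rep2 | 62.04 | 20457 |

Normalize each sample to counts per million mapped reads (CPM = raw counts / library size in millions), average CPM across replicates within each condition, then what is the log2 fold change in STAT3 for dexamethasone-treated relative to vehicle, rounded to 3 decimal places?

-1.196

CPM(vehicle rep1) = 41977 / 52.06 = 806.3196
CPM(vehicle rep2) = 54067 / 12.88 = 4197.7484
CPM(dexamethasone-treated rep1) = 84403 / 45.50 = 1855.0110
CPM(dexamethasone-treated rep2) = 20457 / 62.04 = 329.7389
mean CPM(vehicle) = 2502.0340; mean CPM(dexamethasone-treated) = 1092.3749
Fold change = 1092.3749 / 2502.0340 = 0.43659
log2(0.43659) = -1.1956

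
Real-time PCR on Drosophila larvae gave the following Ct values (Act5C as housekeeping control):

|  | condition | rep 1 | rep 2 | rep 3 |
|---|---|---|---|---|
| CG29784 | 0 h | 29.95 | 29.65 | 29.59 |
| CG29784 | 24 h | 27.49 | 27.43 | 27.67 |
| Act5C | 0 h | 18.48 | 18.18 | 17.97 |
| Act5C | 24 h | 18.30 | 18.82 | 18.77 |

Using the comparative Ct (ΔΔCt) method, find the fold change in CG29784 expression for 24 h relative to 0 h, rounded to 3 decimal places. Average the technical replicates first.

Mean Ct: CG29784 0 h 29.730; CG29784 24 h 27.530; Act5C 0 h 18.210; Act5C 24 h 18.630
ΔCt(0 h) = 29.730 − 18.210 = 11.520
ΔCt(24 h) = 27.530 − 18.630 = 8.900
ΔΔCt = 8.900 − 11.520 = -2.620
Fold change = 2^(−(-2.620)) = 2^2.620 = 6.1475

6.148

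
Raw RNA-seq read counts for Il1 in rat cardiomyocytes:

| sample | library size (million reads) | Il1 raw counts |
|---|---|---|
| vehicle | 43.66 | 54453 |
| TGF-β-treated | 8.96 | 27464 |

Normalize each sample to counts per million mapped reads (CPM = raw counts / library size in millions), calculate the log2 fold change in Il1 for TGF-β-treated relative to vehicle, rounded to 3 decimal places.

CPM(vehicle) = 54453 / 43.66 = 1247.2057
CPM(TGF-β-treated) = 27464 / 8.96 = 3065.1786
Fold change = 3065.1786 / 1247.2057 = 2.45764
log2(2.45764) = 1.2973

1.297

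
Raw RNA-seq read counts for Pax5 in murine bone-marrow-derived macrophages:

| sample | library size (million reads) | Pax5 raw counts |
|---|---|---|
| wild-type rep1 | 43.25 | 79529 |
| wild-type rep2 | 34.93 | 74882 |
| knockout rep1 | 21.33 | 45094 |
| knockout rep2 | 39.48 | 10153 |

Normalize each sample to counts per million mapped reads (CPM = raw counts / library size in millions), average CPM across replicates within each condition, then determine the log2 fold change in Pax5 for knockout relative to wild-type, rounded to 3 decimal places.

-0.748

CPM(wild-type rep1) = 79529 / 43.25 = 1838.8208
CPM(wild-type rep2) = 74882 / 34.93 = 2143.7733
CPM(knockout rep1) = 45094 / 21.33 = 2114.1116
CPM(knockout rep2) = 10153 / 39.48 = 257.1682
mean CPM(wild-type) = 1991.2970; mean CPM(knockout) = 1185.6399
Fold change = 1185.6399 / 1991.2970 = 0.59541
log2(0.59541) = -0.7480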